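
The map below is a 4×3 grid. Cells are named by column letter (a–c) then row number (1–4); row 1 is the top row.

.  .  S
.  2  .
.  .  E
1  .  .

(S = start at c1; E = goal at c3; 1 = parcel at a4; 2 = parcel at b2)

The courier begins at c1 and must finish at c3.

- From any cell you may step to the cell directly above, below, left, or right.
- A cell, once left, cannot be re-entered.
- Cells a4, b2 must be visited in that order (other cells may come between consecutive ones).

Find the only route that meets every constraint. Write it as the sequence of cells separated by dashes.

The waypoints must appear in the order a4, b2, with no cell reused.
Route from c1: 2× left (reaching a1), 3× down (reaching a4), right to b4, 2× up (reaching b2), right to c2, down to c3 — 10 moves in all.
Check: order respected (1 at step 5, 2 at step 8).

c1 - b1 - a1 - a2 - a3 - a4 - b4 - b3 - b2 - c2 - c3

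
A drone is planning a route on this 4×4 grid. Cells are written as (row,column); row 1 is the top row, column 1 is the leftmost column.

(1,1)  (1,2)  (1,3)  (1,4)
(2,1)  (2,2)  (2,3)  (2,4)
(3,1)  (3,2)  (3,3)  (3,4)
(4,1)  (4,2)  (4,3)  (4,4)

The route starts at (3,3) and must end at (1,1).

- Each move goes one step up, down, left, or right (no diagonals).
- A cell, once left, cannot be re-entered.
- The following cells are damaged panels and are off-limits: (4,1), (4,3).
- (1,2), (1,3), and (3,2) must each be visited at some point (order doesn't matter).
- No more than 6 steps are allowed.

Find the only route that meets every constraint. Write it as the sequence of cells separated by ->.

Any route must reach (1,2), (1,3), and (3,2) and still end at (1,1) within 6 moves, so the order of the required stops is forced.
Route from (3,3): left 1 to (3,2), up 1 to (2,2), right 1 to (2,3), up 1 to (1,3), left 2 to (1,1) — 6 moves in all.
Check: all required cells visited; 6 ≤ 6 moves.

(3,3) -> (3,2) -> (2,2) -> (2,3) -> (1,3) -> (1,2) -> (1,1)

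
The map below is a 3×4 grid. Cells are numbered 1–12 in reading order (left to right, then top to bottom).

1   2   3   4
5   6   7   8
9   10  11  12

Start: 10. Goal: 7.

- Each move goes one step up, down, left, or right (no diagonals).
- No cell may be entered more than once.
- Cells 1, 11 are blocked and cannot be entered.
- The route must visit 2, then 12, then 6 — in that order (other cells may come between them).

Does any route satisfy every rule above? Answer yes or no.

12 must be visited but has only one open neighbour (8), and it is neither the start nor the goal — the route would have to enter and leave through 8, re-entering it.

no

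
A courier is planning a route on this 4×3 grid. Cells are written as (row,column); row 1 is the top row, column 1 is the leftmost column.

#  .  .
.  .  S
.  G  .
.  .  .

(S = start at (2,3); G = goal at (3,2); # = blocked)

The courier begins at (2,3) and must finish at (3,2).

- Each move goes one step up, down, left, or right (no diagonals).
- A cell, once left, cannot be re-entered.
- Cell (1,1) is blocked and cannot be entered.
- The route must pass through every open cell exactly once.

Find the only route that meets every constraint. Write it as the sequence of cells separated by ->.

Need to visit all 11 open cells exactly once, starting at (2,3) and ending at (3,2).
Cell (4,3) has only two open neighbours ((3,3) and (4,2)), so the path must pass straight through it: one of those is the cell it's entered from and the other is where it exits.
Route from (2,3): up 1 to (1,3), left 1 to (1,2), down 1 to (2,2), left 1 to (2,1), down 2 to (4,1), right 2 to (4,3), up 1 to (3,3), left 1 to (3,2) — 10 moves in all.
Check: all 11 open cells covered.

(2,3) -> (1,3) -> (1,2) -> (2,2) -> (2,1) -> (3,1) -> (4,1) -> (4,2) -> (4,3) -> (3,3) -> (3,2)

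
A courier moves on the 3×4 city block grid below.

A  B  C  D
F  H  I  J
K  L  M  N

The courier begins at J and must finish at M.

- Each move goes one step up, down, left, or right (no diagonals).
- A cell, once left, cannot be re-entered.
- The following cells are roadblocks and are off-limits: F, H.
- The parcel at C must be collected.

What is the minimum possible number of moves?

Any route passes through C somewhere between J and M. Summing Manhattan distances along the two legs (J → C → M) gives a lower bound of 2 + 2 = 4 moves.
A route of 4 moves achieves this: J → D → C → I → M.
Since 4 matches the lower bound, it is optimal.

4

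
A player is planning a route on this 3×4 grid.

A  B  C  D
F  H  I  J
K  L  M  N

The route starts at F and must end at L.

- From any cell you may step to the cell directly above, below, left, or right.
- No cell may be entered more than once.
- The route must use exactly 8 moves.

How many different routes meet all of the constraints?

9

Need simple routes of exactly 8 moves from F to L (Manhattan distance 2, so 3 moves are spent on a detour and 3 undoing it).
Branch systematically from the start, pruning whenever the remaining move budget drops below the Manhattan distance to L or differs from it in parity. Grouping the completions by first move — via A: 5; via H: 4 (no valid completion starts via K) — and summing: 5 + 4 = 9.
That gives 9 routes.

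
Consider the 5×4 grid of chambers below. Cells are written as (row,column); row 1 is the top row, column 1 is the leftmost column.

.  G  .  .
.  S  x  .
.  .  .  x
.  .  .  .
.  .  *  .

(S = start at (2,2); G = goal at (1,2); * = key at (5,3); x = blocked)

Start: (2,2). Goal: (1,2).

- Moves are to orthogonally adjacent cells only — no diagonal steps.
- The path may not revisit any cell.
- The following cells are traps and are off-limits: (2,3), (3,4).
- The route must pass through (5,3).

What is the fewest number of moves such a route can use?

Any route passes through (5,3) somewhere between (2,2) and (1,2). Summing Manhattan distances along the two legs ((2,2) → (5,3) → (1,2)) gives a lower bound of 4 + 5 = 9 moves.
The shortest route satisfying every rule uses 11 moves: (2,2) → (3,2) → (4,2) → (4,3) → (5,3) → (5,2) → (5,1) → (4,1) → (3,1) → (2,1) → (1,1) → (1,2).
The no-revisit rule (legs can't share cells) pushes the minimum above the 9-move bound; an exhaustive check rules out every length from 9 to 10, leaving 11 as the minimum.

11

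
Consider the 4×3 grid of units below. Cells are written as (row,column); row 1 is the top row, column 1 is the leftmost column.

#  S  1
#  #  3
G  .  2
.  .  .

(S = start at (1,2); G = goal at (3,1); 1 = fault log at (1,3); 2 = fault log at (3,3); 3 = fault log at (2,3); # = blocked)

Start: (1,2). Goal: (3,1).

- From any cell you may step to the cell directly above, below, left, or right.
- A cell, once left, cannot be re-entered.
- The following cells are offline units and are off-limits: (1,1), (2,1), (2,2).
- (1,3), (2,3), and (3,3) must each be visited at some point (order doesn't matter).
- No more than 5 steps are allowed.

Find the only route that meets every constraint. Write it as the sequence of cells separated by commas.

(1,2), (1,3), (2,3), (3,3), (3,2), (3,1)

The 5-move cap with required stops at (1,3), (2,3), (3,3) leaves no slack for detours.
Route from (1,2): right 1 to (1,3), down 2 to (3,3), left 2 to (3,1) — 5 moves in all.
Check: all required cells visited; 5 ≤ 5 moves.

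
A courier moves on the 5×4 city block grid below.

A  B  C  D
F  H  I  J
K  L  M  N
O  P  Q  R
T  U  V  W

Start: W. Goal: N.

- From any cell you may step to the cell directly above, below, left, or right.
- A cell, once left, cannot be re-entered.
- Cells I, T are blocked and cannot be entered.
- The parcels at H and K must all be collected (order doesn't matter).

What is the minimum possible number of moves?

10

Any route passes through H and K in some order between W and N. Summing Manhattan distances along each leg and taking the cheapest ordering (W → H → K → N) gives a lower bound of 5 + 2 + 3 = 10 moves.
A route of 10 moves achieves this: W → R → Q → P → O → K → F → H → L → M → N.
Since 10 matches the lower bound, it is optimal.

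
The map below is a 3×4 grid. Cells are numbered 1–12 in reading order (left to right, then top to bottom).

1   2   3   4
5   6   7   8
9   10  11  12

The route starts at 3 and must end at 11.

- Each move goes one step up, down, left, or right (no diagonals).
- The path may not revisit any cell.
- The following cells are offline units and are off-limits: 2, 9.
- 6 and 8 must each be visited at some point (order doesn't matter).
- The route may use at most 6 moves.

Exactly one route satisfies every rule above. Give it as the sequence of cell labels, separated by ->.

Any route must reach 6 and 8 and still end at 11 within 6 moves, so the order of the required stops is forced.
Route from 3: right to 4, down to 8, 2× left (reaching 6), down to 10, right to 11 — 6 moves in all.
Check: all required cells visited; 6 ≤ 6 moves.

3 -> 4 -> 8 -> 7 -> 6 -> 10 -> 11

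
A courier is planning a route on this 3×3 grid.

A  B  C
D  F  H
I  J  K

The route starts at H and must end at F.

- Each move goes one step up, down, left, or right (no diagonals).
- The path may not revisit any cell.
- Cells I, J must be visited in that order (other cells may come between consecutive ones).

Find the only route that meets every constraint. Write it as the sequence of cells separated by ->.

The waypoints must appear in the order I, J, with no cell reused.
Route from H: up 1 to C, left 2 to A, down 2 to I, right 1 to J, up 1 to F — 7 moves in all.
Check: order respected (I at step 5, J at step 6).

H -> C -> B -> A -> D -> I -> J -> F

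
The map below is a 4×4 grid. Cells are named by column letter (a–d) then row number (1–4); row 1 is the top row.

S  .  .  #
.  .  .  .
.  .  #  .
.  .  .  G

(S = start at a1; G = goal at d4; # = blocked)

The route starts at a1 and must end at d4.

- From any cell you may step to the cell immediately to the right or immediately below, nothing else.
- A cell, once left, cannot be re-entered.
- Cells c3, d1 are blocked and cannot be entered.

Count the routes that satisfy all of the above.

A right/down-only route from a1 to d4 makes exactly 3 down-moves and 3 right-moves in some order.
With no other constraints that would be C(6,3) = 20 routes.
Subtract routes through each blocked cell (inclusion–exclusion for overlaps): − through d1: 1 − through c3: 12 → 7.
That gives 7 routes.

7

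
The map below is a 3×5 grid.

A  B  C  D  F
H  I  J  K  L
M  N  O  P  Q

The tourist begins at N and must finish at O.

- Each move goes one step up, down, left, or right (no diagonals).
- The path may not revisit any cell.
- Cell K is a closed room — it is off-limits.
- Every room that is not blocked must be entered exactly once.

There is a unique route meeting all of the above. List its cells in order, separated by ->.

Need to visit all 14 open cells exactly once, starting at N and ending at O.
Cell L has only two open neighbours (F and Q), so the path must pass straight through it: one of those is the cell it's entered from and the other is where it exits.
Route from N: left to M, 2× up (reaching A), right to B, down to I, right to J, up to C, 2× right (reaching F), 2× down (reaching Q), 2× left (reaching O) — 13 moves in all.
Check: all 14 open cells covered.

N -> M -> H -> A -> B -> I -> J -> C -> D -> F -> L -> Q -> P -> O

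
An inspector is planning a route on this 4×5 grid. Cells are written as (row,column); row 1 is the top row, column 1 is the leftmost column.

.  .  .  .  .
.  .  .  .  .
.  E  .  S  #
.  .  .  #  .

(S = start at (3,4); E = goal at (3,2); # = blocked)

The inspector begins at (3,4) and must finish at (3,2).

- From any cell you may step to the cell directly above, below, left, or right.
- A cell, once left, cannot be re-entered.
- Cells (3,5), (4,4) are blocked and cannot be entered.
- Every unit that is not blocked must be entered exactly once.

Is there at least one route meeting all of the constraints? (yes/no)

no

Colour the cells like a checkerboard: each orthogonal step flips colour, so a Hamiltonian route alternates colours. Here there are 8 cells of one colour and 10 of the other, with start on the same colour as the goal — the counts and endpoints can't be arranged into an alternating sequence of length 18, so no Hamiltonian route exists.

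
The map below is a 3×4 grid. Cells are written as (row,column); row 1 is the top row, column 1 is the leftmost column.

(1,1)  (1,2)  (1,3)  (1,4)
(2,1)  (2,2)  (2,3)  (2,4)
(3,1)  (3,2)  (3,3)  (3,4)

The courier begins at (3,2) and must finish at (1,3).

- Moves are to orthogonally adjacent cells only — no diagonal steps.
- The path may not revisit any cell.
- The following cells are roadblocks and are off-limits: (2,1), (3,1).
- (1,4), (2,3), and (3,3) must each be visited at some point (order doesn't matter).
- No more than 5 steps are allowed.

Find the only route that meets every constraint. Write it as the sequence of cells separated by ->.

The 5-move cap with required stops at (1,4), (2,3), (3,3) leaves no slack for detours.
Route from (3,2): right to (3,3), up to (2,3), right to (2,4), up to (1,4), left to (1,3) — 5 moves in all.
Check: all required cells visited; 5 ≤ 5 moves.

(3,2) -> (3,3) -> (2,3) -> (2,4) -> (1,4) -> (1,3)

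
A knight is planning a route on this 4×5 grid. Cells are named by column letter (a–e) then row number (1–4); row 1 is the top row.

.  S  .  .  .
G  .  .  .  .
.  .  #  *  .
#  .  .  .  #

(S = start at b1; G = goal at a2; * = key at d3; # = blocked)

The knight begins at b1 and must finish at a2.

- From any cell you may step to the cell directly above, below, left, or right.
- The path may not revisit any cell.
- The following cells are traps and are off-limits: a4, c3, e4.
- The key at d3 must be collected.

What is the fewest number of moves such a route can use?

Any route passes through d3 somewhere between b1 and a2. Summing Manhattan distances along the two legs (b1 → d3 → a2) gives a lower bound of 4 + 4 = 8 moves.
The shortest route satisfying every rule uses 10 moves: b1 → b2 → c2 → d2 → d3 → d4 → c4 → b4 → b3 → a3 → a2.
The no-revisit rule (legs can't share cells) pushes the minimum above the 8-move bound; an exhaustive check rules out every length from 8 to 9, leaving 10 as the minimum.

10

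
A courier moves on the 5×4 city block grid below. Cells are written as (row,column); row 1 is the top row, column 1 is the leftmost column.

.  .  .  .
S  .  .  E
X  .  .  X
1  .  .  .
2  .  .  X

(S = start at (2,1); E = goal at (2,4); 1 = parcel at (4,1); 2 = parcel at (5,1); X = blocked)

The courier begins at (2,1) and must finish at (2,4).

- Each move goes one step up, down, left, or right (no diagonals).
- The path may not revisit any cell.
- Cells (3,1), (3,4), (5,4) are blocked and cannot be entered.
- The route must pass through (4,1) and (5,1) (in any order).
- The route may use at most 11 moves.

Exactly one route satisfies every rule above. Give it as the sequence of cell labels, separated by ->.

The budget equals the shortest possible length, so every move has to be on a shortest route through the required cells.
Route from (2,1): right to (2,2), 2× down (reaching (4,2)), left to (4,1), down to (5,1), 2× right (reaching (5,3)), 3× up (reaching (2,3)), right to (2,4) — 11 moves in all.
Check: all required cells visited; 11 ≤ 11 moves.

(2,1) -> (2,2) -> (3,2) -> (4,2) -> (4,1) -> (5,1) -> (5,2) -> (5,3) -> (4,3) -> (3,3) -> (2,3) -> (2,4)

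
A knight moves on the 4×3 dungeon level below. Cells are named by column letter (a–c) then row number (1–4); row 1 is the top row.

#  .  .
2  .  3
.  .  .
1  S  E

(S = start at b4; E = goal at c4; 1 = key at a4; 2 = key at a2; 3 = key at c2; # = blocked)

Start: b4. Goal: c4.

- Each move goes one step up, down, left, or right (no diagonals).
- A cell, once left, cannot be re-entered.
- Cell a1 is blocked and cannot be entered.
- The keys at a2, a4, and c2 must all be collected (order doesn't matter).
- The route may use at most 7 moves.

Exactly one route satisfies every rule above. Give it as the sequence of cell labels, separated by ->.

b4 -> a4 -> a3 -> a2 -> b2 -> c2 -> c3 -> c4

The budget equals the shortest possible length, so every move has to be on a shortest route through the required cells.
Route from b4: left 1 to a4, up 2 to a2, right 2 to c2, down 2 to c4 — 7 moves in all.
Check: all required cells visited; 7 ≤ 7 moves.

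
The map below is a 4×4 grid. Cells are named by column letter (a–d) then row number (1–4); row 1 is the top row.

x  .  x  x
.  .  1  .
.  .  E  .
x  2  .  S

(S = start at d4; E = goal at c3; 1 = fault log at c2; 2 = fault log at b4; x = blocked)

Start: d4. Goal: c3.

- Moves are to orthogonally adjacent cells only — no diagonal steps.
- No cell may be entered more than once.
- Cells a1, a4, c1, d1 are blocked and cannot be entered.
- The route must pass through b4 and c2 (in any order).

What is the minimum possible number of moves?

Any route passes through b4 and c2 in some order between d4 and c3. Summing Manhattan distances along each leg and taking the cheapest ordering (d4 → b4 → c2 → c3) gives a lower bound of 2 + 3 + 1 = 6 moves.
A route of 6 moves achieves this: d4 → c4 → b4 → b3 → b2 → c2 → c3.
Since 6 matches the lower bound, it is optimal.

6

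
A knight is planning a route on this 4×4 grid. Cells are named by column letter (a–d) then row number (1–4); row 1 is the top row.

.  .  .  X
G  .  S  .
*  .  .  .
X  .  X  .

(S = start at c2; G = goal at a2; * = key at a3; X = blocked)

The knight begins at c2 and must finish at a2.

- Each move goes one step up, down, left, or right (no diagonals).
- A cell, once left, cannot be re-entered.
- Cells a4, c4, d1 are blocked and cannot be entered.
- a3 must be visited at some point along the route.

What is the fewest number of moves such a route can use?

4

Any route passes through a3 somewhere between c2 and a2. Summing Manhattan distances along the two legs (c2 → a3 → a2) gives a lower bound of 3 + 1 = 4 moves.
A route of 4 moves achieves this: c2 → c3 → b3 → a3 → a2.
Since 4 matches the lower bound, it is optimal.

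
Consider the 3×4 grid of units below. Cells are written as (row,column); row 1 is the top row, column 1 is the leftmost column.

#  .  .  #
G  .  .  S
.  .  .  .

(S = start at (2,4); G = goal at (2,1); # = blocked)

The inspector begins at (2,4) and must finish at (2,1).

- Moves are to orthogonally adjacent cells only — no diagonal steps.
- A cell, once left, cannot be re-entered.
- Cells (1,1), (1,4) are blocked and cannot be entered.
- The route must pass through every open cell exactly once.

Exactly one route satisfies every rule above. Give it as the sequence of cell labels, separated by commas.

Need to visit all 10 open cells exactly once, starting at (2,4) and ending at (2,1).
Cell (1,2) has only two open neighbours ((2,2) and (1,3)), so the path must pass straight through it: one of those is the cell it's entered from and the other is where it exits.
Route from (2,4): down 1 to (3,4), left 1 to (3,3), up 2 to (1,3), left 1 to (1,2), down 2 to (3,2), left 1 to (3,1), up 1 to (2,1) — 9 moves in all.
Check: all 10 open cells covered.

(2,4), (3,4), (3,3), (2,3), (1,3), (1,2), (2,2), (3,2), (3,1), (2,1)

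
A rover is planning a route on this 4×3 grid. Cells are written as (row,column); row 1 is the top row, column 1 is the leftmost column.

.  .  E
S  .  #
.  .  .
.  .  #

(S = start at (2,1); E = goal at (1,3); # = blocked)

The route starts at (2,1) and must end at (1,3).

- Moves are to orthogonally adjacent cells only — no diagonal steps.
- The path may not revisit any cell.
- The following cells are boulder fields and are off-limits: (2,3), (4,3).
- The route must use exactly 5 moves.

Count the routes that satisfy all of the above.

1

Need simple routes of exactly 5 moves from (2,1) to (1,3) (Manhattan distance 3, so 1 moves are spent on a detour and 1 undoing it).
Enumerating: (2,1) (3,1) (3,2) (2,2) (1,2) (1,3).
That gives 1 route.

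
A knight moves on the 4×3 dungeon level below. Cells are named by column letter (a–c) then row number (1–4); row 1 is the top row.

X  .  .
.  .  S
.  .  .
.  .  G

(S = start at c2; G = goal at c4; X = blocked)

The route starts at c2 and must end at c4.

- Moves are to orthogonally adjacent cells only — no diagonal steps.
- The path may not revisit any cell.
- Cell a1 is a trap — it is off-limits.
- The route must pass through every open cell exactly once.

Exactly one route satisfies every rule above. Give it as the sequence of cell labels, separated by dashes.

c2 - c1 - b1 - b2 - a2 - a3 - a4 - b4 - b3 - c3 - c4

Need to visit all 11 open cells exactly once, starting at c2 and ending at c4.
Cell a4 has only two open neighbours (a3 and b4), so the path must pass straight through it: one of those is the cell it's entered from and the other is where it exits.
Route from c2: up to c1, left to b1, down to b2, left to a2, 2× down (reaching a4), right to b4, up to b3, right to c3, down to c4 — 10 moves in all.
Check: all 11 open cells covered.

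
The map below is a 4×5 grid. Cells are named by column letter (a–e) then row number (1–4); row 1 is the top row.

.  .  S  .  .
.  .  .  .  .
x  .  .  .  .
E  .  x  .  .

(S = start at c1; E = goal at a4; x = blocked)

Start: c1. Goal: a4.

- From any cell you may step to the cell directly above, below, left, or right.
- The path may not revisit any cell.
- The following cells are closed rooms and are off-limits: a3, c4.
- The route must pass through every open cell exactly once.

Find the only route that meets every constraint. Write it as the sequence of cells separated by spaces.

Need to visit all 18 open cells exactly once, starting at c1 and ending at a4.
Route from c1: 2× left (reaching a1), down to a2, 3× right (reaching d2), up to d1, right to e1, 3× down (reaching e4), left to d4, up to d3, 2× left (reaching b3), down to b4, left to a4 — 17 moves in all.
Check: all 18 open cells covered.

c1 b1 a1 a2 b2 c2 d2 d1 e1 e2 e3 e4 d4 d3 c3 b3 b4 a4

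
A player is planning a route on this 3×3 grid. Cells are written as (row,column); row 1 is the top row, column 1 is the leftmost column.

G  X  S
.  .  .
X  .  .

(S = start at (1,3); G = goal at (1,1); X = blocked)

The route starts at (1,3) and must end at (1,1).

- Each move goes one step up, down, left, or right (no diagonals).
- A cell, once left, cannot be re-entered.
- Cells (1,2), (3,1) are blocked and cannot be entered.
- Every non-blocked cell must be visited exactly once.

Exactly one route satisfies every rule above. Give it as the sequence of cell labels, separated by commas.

(1,3), (2,3), (3,3), (3,2), (2,2), (2,1), (1,1)

Need to visit all 7 open cells exactly once, starting at (1,3) and ending at (1,1).
Cell (3,2) has only two open neighbours ((2,2) and (3,3)), so the path must pass straight through it: one of those is the cell it's entered from and the other is where it exits.
Route from (1,3): down 2 to (3,3), left 1 to (3,2), up 1 to (2,2), left 1 to (2,1), up 1 to (1,1) — 6 moves in all.
Check: all 7 open cells covered.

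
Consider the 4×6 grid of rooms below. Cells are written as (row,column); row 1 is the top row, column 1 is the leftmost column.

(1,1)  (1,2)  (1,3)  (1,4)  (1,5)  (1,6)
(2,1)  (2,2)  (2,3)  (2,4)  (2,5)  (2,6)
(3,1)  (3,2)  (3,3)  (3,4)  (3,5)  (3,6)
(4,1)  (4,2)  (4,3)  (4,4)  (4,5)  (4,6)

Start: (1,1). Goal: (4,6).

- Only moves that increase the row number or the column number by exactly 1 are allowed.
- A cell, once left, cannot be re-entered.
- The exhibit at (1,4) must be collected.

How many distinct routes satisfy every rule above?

10

A right/down-only route from (1,1) to (4,6) makes exactly 3 down-moves and 5 right-moves in some order.
With no other constraints that would be C(8,3) = 56 routes.
Split at (1,4) and multiply the segment counts: (1,1)→(1,4): 1; (1,4)→(4,6): 10; product = 10.
That gives 10 routes.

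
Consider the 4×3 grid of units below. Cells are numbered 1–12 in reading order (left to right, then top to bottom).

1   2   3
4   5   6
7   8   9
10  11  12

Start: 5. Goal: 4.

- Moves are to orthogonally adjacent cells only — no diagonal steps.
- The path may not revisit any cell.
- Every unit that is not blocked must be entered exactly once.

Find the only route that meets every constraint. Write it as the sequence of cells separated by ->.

Need to visit all 12 open cells exactly once, starting at 5 and ending at 4.
Cell 12 has only two open neighbours (9 and 11), so the path must pass straight through it: one of those is the cell it's entered from and the other is where it exits.
Route from 5: down to 8, left to 7, down to 10, 2× right (reaching 12), 3× up (reaching 3), 2× left (reaching 1), down to 4 — 11 moves in all.
Check: all 12 open cells covered.

5 -> 8 -> 7 -> 10 -> 11 -> 12 -> 9 -> 6 -> 3 -> 2 -> 1 -> 4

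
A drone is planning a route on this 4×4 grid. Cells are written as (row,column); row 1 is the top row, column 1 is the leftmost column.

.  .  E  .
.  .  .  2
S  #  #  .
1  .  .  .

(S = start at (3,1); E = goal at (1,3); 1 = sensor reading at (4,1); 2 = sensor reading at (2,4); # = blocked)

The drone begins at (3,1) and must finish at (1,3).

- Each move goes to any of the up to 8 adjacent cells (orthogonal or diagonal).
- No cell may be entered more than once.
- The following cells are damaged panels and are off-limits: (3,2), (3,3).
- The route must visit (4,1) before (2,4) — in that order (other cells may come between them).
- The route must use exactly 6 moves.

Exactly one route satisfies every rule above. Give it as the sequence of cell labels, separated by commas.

(3,1), (4,1), (4,2), (4,3), (3,4), (2,4), (1,3)

The waypoints must appear in the order (4,1), (2,4), with no cell reused.
Route from (3,1): down to (4,1), 2× right (reaching (4,3)), up-right to (3,4), up to (2,4), up-left to (1,3) — 6 moves in all.
Check: order respected (1 at step 1, 2 at step 5); 6 moves as required.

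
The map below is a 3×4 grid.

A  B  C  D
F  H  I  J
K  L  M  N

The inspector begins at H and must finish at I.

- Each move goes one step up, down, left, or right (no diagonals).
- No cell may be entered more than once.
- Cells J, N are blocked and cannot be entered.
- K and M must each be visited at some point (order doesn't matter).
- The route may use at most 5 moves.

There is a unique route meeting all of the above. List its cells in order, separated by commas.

The budget equals the shortest possible length, so every move has to be on a shortest route through the required cells.
Route from H: left to F, down to K, 2× right (reaching M), up to I — 5 moves in all.
Check: all required cells visited; 5 ≤ 5 moves.

H, F, K, L, M, I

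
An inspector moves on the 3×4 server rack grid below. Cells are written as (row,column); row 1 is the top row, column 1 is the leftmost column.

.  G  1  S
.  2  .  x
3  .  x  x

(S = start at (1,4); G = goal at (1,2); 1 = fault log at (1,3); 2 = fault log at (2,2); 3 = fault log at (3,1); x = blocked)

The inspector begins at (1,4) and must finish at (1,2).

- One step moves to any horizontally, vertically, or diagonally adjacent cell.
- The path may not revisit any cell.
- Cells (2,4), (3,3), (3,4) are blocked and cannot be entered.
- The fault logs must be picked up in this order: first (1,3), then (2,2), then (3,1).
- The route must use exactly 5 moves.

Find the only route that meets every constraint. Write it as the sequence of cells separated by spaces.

The waypoints must appear in the order (1,3), (2,2), (3,1), with no cell reused.
Route from (1,4): left 1 to (1,3), down-left 2 to (3,1), up 1 to (2,1), up-right 1 to (1,2) — 5 moves in all.
Check: order respected (1 at step 1, 2 at step 2, 3 at step 3); 5 moves as required.

(1,4) (1,3) (2,2) (3,1) (2,1) (1,2)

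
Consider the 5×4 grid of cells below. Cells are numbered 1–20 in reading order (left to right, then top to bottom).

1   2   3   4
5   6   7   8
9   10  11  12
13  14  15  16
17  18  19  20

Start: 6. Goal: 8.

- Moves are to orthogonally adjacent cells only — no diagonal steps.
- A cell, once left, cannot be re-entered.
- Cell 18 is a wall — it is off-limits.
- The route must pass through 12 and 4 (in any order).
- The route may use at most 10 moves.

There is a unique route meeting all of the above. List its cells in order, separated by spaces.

Any route must reach 12 and 4 and still end at 8 within 10 moves, so the order of the required stops is forced.
Route from 6: 2× down (reaching 14), 2× right (reaching 16), up to 12, left to 11, 2× up (reaching 3), right to 4, down to 8 — 10 moves in all.
Check: all required cells visited; 10 ≤ 10 moves.

6 10 14 15 16 12 11 7 3 4 8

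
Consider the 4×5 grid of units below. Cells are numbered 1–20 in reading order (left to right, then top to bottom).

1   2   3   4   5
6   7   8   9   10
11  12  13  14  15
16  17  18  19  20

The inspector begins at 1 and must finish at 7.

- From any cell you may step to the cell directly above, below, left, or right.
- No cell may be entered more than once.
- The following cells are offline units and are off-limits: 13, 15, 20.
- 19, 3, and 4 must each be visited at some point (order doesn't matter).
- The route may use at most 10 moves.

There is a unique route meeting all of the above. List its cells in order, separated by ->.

1 -> 2 -> 3 -> 4 -> 9 -> 14 -> 19 -> 18 -> 17 -> 12 -> 7

The 10-move cap with required stops at 19, 3, 4 leaves no slack for detours.
Route from 1: right 3 to 4, down 3 to 19, left 2 to 17, up 2 to 7 — 10 moves in all.
Check: all required cells visited; 10 ≤ 10 moves.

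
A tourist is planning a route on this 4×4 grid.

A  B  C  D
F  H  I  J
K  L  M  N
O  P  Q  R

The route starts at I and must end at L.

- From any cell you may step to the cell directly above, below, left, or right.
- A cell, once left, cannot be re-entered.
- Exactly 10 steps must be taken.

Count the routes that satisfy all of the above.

20

Need simple routes of exactly 10 moves from I to L (Manhattan distance 2, so 4 moves are spent on a detour and 4 undoing it).
Branch systematically from the start, pruning whenever the remaining move budget drops below the Manhattan distance to L or differs from it in parity. Grouping the completions by first move — via C: 4; via M: 6; via H: 6; via J: 4 — and summing: 4 + 6 + 6 + 4 = 20.
That gives 20 routes.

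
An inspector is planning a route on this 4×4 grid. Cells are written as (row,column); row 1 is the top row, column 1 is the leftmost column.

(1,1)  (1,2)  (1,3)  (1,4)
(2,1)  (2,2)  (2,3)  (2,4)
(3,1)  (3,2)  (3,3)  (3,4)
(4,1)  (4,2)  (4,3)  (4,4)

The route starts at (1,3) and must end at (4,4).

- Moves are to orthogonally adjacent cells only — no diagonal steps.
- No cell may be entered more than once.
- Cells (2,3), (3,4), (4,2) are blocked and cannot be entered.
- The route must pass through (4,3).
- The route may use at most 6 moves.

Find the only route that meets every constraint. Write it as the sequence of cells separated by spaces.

(1,3) (1,2) (2,2) (3,2) (3,3) (4,3) (4,4)

Any route must reach (4,3) and still end at (4,4) within 6 moves, so the order of the required stops is forced.
Route from (1,3): left to (1,2), 2× down (reaching (3,2)), right to (3,3), down to (4,3), right to (4,4) — 6 moves in all.
Check: all required cells visited; 6 ≤ 6 moves.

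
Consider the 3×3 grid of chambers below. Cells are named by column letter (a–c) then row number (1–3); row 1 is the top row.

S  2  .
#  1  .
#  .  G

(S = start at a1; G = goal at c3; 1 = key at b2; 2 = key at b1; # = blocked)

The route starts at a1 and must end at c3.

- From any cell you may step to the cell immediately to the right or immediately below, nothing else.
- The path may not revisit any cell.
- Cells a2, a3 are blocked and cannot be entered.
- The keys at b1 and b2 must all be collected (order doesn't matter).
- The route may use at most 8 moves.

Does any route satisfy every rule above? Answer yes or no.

yes

One route that works: a1 → b1 → b2 → b3 → c3.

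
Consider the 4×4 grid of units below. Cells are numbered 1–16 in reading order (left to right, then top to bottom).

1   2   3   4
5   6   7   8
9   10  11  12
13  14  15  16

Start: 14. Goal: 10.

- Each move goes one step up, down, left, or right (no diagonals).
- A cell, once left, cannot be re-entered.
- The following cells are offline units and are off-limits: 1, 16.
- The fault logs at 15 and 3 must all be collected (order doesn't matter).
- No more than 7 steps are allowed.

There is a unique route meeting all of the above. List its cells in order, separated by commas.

The 7-move cap with required stops at 15, 3 leaves no slack for detours.
Route from 14: right 1 to 15, up 3 to 3, left 1 to 2, down 2 to 10 — 7 moves in all.
Check: all required cells visited; 7 ≤ 7 moves.

14, 15, 11, 7, 3, 2, 6, 10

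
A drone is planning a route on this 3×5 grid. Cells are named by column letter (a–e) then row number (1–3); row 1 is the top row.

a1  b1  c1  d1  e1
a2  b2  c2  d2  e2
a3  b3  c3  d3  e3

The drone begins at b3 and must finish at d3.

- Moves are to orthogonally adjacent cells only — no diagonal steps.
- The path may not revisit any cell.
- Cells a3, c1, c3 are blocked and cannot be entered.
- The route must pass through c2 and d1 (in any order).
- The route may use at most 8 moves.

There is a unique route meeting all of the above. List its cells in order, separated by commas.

Any route must reach c2 and d1 and still end at d3 within 8 moves, so the order of the required stops is forced.
Route from b3: up 1 to b2, right 2 to d2, up 1 to d1, right 1 to e1, down 2 to e3, left 1 to d3 — 8 moves in all.
Check: all required cells visited; 8 ≤ 8 moves.

b3, b2, c2, d2, d1, e1, e2, e3, d3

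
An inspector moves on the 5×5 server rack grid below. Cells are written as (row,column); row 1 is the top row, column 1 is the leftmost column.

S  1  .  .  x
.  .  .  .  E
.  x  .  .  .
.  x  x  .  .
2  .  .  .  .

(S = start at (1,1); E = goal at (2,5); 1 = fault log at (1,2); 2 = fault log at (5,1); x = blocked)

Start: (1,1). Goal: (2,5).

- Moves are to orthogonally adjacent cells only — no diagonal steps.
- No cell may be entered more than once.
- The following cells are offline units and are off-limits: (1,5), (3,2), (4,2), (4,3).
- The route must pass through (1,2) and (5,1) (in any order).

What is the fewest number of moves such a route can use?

Any route passes through (1,2) and (5,1) in some order between (1,1) and (2,5). Summing Manhattan distances along each leg and taking the cheapest ordering ((1,1) → (1,2) → (5,1) → (2,5)) gives a lower bound of 1 + 5 + 7 = 13 moves.
A route of 13 moves achieves this: (1,1) → (1,2) → (2,2) → (2,1) → (3,1) → (4,1) → (5,1) → (5,2) → (5,3) → (5,4) → (4,4) → (3,4) → (2,4) → (2,5).
Since 13 matches the lower bound, it is optimal.

13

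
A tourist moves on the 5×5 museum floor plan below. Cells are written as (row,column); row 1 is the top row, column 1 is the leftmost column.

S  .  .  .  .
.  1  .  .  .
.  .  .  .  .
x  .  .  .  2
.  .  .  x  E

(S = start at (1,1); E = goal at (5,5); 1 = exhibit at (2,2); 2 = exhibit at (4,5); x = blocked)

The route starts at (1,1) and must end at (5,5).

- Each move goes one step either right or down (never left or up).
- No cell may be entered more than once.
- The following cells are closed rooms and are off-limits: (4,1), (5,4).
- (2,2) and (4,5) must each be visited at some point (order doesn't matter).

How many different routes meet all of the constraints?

A right/down-only route from (1,1) to (5,5) makes exactly 4 down-moves and 4 right-moves in some order.
With no other constraints that would be C(8,4) = 70 routes.
A monotone route can only reach the required cells in the order (2,2), (4,5), so split there and multiply the segment counts (each segment already excludes blocked cells): (1,1)→(2,2): 2; (2,2)→(4,5): 10; (4,5)→(5,5): 1; product = 20.
That gives 20 routes.

20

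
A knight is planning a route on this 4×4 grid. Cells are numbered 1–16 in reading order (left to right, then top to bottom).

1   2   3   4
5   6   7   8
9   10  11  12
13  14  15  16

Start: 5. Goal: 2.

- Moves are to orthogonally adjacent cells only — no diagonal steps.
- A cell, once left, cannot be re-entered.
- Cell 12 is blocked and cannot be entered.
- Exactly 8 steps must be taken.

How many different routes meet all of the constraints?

12

Need simple routes of exactly 8 moves from 5 to 2 (Manhattan distance 2, so 3 moves are spent on a detour and 3 undoing it).
Branch systematically from the start, pruning whenever the remaining move budget drops below the Manhattan distance to 2 or differs from it in parity. Grouping the completions by first move — via 9: 10; via 6: 2 (no valid completion starts via 1) — and summing: 10 + 2 = 12.
That gives 12 routes.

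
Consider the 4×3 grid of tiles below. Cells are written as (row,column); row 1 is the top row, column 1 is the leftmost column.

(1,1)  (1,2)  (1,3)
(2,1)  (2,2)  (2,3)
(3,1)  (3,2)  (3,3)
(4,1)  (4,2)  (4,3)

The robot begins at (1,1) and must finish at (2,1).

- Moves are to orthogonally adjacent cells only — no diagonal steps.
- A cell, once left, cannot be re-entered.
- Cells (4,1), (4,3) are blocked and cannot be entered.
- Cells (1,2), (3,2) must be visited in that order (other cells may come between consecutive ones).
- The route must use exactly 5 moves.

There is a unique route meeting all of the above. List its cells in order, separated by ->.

(1,1) -> (1,2) -> (2,2) -> (3,2) -> (3,1) -> (2,1)

The waypoints must appear in the order (1,2), (3,2), with no cell reused.
Route from (1,1): right to (1,2), 2× down (reaching (3,2)), left to (3,1), up to (2,1) — 5 moves in all.
Check: order respected ((1,2) at step 1, (3,2) at step 3); 5 moves as required.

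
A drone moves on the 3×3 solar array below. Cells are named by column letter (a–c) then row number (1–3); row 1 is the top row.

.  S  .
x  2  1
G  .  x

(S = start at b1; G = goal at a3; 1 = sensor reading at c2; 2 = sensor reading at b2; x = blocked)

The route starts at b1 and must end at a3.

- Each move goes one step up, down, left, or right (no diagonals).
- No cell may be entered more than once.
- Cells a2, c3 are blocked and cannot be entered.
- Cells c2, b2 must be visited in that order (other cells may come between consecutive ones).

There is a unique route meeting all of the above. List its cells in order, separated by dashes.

The waypoints must appear in the order c2, b2, with no cell reused.
Route from b1: right 1 to c1, down 1 to c2, left 1 to b2, down 1 to b3, left 1 to a3 — 5 moves in all.
Check: order respected (1 at step 2, 2 at step 3).

b1 - c1 - c2 - b2 - b3 - a3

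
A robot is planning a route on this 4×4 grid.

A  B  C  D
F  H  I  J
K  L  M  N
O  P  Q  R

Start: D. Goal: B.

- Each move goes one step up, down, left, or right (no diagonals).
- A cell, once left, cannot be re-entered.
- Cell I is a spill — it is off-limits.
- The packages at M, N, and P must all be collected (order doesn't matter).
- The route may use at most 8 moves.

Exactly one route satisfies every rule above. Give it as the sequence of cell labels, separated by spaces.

Any route must reach M, N, and P and still end at B within 8 moves, so the order of the required stops is forced.
Route from D: 2× down (reaching N), left to M, down to Q, left to P, 3× up (reaching B) — 8 moves in all.
Check: all required cells visited; 8 ≤ 8 moves.

D J N M Q P L H B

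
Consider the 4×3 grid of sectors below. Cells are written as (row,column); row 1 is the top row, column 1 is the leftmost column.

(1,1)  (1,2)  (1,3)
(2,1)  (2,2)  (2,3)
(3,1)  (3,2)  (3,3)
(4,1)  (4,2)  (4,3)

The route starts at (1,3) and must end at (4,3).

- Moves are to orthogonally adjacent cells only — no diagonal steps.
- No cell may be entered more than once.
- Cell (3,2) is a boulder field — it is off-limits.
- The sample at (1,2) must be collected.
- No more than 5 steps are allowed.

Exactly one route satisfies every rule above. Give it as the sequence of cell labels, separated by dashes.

(1,3) - (1,2) - (2,2) - (2,3) - (3,3) - (4,3)

Any route must reach (1,2) and still end at (4,3) within 5 moves, so the order of the required stops is forced.
Route from (1,3): left 1 to (1,2), down 1 to (2,2), right 1 to (2,3), down 2 to (4,3) — 5 moves in all.
Check: all required cells visited; 5 ≤ 5 moves.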